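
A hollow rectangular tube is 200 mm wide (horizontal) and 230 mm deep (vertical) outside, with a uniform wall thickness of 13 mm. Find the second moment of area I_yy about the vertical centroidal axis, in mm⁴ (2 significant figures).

I_yy ≈ 6.4 × 10⁷ mm⁴

Split into non-overlapping primitives; take the origin at the lower-left of the bounding box.
Outer rectangle: 200 × 230, A = 46 000 mm², x = 100 mm, Ī = 153 333 333 mm⁴.
Inner void (subtracted): 174 × 204, A = 35 496 mm², x = 100 mm, Ī = 89 556 408 mm⁴.
By symmetry the centroid is at mid-width, x̄ = 100 mm.
All pieces are centred on the vertical centroidal axis, so I = ΣĪ (holes subtracted) = 63 776 925 mm⁴.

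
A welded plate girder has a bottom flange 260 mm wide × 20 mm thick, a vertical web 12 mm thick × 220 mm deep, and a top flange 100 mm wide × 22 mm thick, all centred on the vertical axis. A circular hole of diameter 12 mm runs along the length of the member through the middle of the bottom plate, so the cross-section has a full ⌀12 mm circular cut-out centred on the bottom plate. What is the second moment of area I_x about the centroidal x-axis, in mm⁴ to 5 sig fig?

I_x ≈ 1.0443 × 10⁸ mm⁴

Decompose the section into non-overlapping parts with the origin at the bottom-left of its bounding rectangle.
Bottom plate: 260 × 20, A = 5 200 mm², y = 10 mm, Ī = 173333.3 mm⁴.
Web plate: 12 × 220, A = 2 640 mm², y = 130 mm, Ī = 10 648 000 mm⁴.
Top plate: 100 × 22, A = 2 200 mm², y = 251 mm, Ī = 88733.33 mm⁴.
Hole (subtracted): ⌀12, A = 113.0973 mm², y = 10 mm, Ī = 1017.876 mm⁴.
Centroid: ȳ = ΣA·y / ΣA = 95.32369 mm.
Transfer each piece to the centroidal x-axis using Ī + A·d² with d = y − 95.32369:
  bottom plate: d = -85.32369 mm → contributes +38 030 023 mm⁴
  web plate: d = 34.67631 mm → contributes +13 822 458 mm⁴
  top plate: d = 155.6763 mm → contributes +53 405 981 mm⁴
  hole: d = -85.32369 mm → contributes −824381.5 mm⁴
Total I = 104 434 080 mm⁴.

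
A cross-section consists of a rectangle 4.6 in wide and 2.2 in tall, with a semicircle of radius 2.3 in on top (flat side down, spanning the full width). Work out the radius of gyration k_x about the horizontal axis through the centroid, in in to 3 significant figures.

k_x ≈ 1.21 in

Break the section into simple shapes (no overlaps), measuring from the bottom-left corner of the bounding box.
Rectangular body: 4.6 × 2.2, A = 10.12 in², y = 1.1 in, Ī = 4.0817 in⁴.
Semicircular cap: semicircle r = 2.3, A = 8.3095 in², y = 3.1762 in, Ī = 3.0714 in⁴.
Centroid: ȳ = ΣA·y / ΣA = 2.0361 in.
Transfer each piece to the horizontal axis through the centroid using Ī + A·d² with d = y − 2.0361:
  rectangular body: d = -0.9361 in → contributes +12.95 in⁴
  semicircular cap: d = 1.1401 in → contributes +13.872 in⁴
Total I = 26.821 in⁴.
Radius of gyration: k = √(I/A) = √(26.821 / 18.43) = 1.2064 in.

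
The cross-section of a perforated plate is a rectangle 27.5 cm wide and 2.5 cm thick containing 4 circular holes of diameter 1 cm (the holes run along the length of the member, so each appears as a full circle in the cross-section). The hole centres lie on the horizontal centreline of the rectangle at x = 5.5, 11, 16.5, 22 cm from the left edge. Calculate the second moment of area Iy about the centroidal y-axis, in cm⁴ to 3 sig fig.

Break the section into simple shapes (no overlaps), measuring from the bottom-left corner of the bounding box.
Plate: 27.5 × 2.5, A = 68.75 cm², x = 13.75 cm, Ī = 4332.7 cm⁴.
Hole 1 (subtracted): ⌀1, A = 0.7854 cm², x = 5.5 cm, Ī = 0.049087 cm⁴.
Hole 2 (subtracted): ⌀1, A = 0.7854 cm², x = 11 cm, Ī = 0.049087 cm⁴.
Hole 3 (subtracted): ⌀1, A = 0.7854 cm², x = 16.5 cm, Ī = 0.049087 cm⁴.
Hole 4 (subtracted): ⌀1, A = 0.7854 cm², x = 22 cm, Ī = 0.049087 cm⁴.
By symmetry the centroid is at mid-width, x̄ = 13.75 cm.
Transfer each piece to the centroidal y-axis using Ī + A·d² with d = x − 13.75:
  plate: d = 0 cm → contributes +4332.7 cm⁴
  hole 1: d = -8.25 cm → contributes −53.505 cm⁴
  hole 2: d = -2.75 cm → contributes −5.9887 cm⁴
  hole 3: d = 2.75 cm → contributes −5.9887 cm⁴
  hole 4: d = 8.25 cm → contributes −53.505 cm⁴
Total I = 4213.7 cm⁴.

Iy ≈ 4210 cm⁴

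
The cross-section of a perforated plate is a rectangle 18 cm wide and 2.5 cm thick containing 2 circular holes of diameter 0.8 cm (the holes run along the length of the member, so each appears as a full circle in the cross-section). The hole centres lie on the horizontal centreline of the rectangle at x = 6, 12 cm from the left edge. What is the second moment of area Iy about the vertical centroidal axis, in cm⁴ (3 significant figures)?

Iy ≈ 1210 cm⁴

Decompose the section into non-overlapping parts with the origin at the bottom-left of its bounding rectangle.
Plate: 18 × 2.5, A = 45 cm², x = 9 cm, Ī = 1 215 cm⁴.
Hole 1 (subtracted): ⌀0.8, A = 0.50265 cm², x = 6 cm, Ī = 0.020106 cm⁴.
Hole 2 (subtracted): ⌀0.8, A = 0.50265 cm², x = 12 cm, Ī = 0.020106 cm⁴.
By symmetry the centroid is at mid-width, x̄ = 9 cm.
Transfer each piece to the vertical centroidal axis using Ī + A·d² with d = x − 9:
  plate: d = 0 cm → contributes +1 215 cm⁴
  hole 1: d = -3 cm → contributes −4.544 cm⁴
  hole 2: d = 3 cm → contributes −4.544 cm⁴
Total I = 1205.9 cm⁴.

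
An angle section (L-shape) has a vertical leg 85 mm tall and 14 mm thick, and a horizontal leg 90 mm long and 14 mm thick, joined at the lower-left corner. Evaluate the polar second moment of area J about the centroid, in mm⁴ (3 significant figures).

Split into non-overlapping primitives; take the origin at the lower-left of the bounding box.
Vertical leg: 14 × 85, A = 1 190 mm², y = 42.5 mm, Ī = 716 479 mm⁴.
Horizontal leg (remainder): 76 × 14, A = 1 064 mm², y = 7 mm, Ī = 17 379 mm⁴.
Centroid: ȳ = ΣA·y / ΣA = 25.742 mm.
Transfer each piece to the centroidal x-axis using Ī + A·d² with d = y − 25.742:
  vertical leg: d = 16.758 mm → contributes +1 050 658 mm⁴
  horizontal leg (remainder): d = -18.742 mm → contributes +391 131 mm⁴
Total I = 1 441 790 mm⁴.
For the y-axis: x̄ = 28.242 mm.
Repeating about the centroidal y-axis gives I_y = 1 669 097 mm⁴.
Polar second moment: J = I_x + I_y = 3 110 887 mm⁴.

J ≈ 3.11 × 10⁶ mm⁴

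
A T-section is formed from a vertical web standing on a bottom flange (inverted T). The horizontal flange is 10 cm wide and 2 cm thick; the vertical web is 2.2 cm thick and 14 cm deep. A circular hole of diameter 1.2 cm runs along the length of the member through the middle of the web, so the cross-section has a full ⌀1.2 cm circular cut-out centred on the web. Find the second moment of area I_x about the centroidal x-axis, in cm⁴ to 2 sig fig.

Treat the section as a set of non-overlapping primitives; coordinates are from the bounding-box lower-left.
Flange: 10 × 2, A = 20 cm², y = 1 cm, Ī = 6.667 cm⁴.
Web: 2.2 × 14, A = 30.8 cm², y = 9 cm, Ī = 503.1 cm⁴.
Hole (subtracted): ⌀1.2, A = 1.131 cm², y = 9 cm, Ī = 0.1018 cm⁴.
Centroid: ȳ = ΣA·y / ΣA = 5.779 cm.
Transfer each piece to the centroidal x-axis using Ī + A·d² with d = y − 5.779:
  flange: d = -4.779 cm → contributes +463.4 cm⁴
  web: d = 3.221 cm → contributes +822.7 cm⁴
  hole: d = 3.221 cm → contributes −11.84 cm⁴
Total I = 1 274 cm⁴.

I_x ≈ 1300 cm⁴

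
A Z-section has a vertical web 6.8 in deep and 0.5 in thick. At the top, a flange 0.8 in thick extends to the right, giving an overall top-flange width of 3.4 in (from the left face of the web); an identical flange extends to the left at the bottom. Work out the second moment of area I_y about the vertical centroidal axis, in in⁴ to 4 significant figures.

Break the section into simple shapes (no overlaps), measuring from the bottom-left corner of the bounding box.
Web: 0.5 × 6.8, A = 3.4 in², x = 3.15 in, Ī = 0.0708333 in⁴.
Top flange (beyond web): 2.9 × 0.8, A = 2.32 in², x = 4.85 in, Ī = 1.62593 in⁴.
Bottom flange (beyond web): 2.9 × 0.8, A = 2.32 in², x = 1.45 in, Ī = 1.62593 in⁴.
Centroid: x̄ = ΣA·x / ΣA = 3.15 in.
Transfer each piece to the vertical centroidal axis using Ī + A·d² with d = x − 3.15:
  web: d = 0 in → contributes +0.0708333 in⁴
  top flange (beyond web): d = 1.7 in → contributes +8.33073 in⁴
  bottom flange (beyond web): d = -1.7 in → contributes +8.33073 in⁴
Total I = 16.7323 in⁴.

I_y ≈ 16.73 in⁴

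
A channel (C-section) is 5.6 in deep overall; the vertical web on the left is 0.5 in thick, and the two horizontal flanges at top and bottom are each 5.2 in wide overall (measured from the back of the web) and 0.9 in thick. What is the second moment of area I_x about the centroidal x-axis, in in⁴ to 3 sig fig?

I_x ≈ 54.6 in⁴

Treat the section as a set of non-overlapping primitives; coordinates are from the bounding-box lower-left.
Web: 0.5 × 5.6, A = 2.8 in², y = 2.8 in, Ī = 7.3173 in⁴.
Top flange (beyond web): 4.7 × 0.9, A = 4.23 in², y = 5.15 in, Ī = 0.28553 in⁴.
Bottom flange (beyond web): 4.7 × 0.9, A = 4.23 in², y = 0.45 in, Ī = 0.28553 in⁴.
By symmetry the centroid is at mid-height, ȳ = 2.8 in.
Transfer each piece to the centroidal x-axis using Ī + A·d² with d = y − 2.8:
  web: d = 0 in → contributes +7.3173 in⁴
  top flange (beyond web): d = 2.35 in → contributes +23.646 in⁴
  bottom flange (beyond web): d = -2.35 in → contributes +23.646 in⁴
Total I = 54.609 in⁴.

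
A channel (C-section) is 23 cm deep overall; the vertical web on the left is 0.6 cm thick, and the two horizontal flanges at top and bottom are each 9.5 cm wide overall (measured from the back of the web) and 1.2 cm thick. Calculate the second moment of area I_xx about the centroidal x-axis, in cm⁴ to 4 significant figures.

Treat the section as a set of non-overlapping primitives; coordinates are from the bounding-box lower-left.
Web: 0.6 × 23, A = 13.8 cm², y = 11.5 cm, Ī = 608.35 cm⁴.
Top flange (beyond web): 8.9 × 1.2, A = 10.68 cm², y = 22.4 cm, Ī = 1.2816 cm⁴.
Bottom flange (beyond web): 8.9 × 1.2, A = 10.68 cm², y = 0.6 cm, Ī = 1.2816 cm⁴.
By symmetry the centroid is at mid-height, ȳ = 11.5 cm.
Transfer each piece to the centroidal x-axis using Ī + A·d² with d = y − 11.5:
  web: d = 0 cm → contributes +608.35 cm⁴
  top flange (beyond web): d = 10.9 cm → contributes +1270.17 cm⁴
  bottom flange (beyond web): d = -10.9 cm → contributes +1270.17 cm⁴
Total I = 3148.69 cm⁴.

I_xx ≈ 3149 cm⁴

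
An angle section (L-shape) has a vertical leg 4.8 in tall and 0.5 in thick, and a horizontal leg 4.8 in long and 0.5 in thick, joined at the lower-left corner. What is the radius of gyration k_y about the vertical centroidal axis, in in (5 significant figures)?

k_y ≈ 1.4747 in

Decompose the section into non-overlapping parts with the origin at the bottom-left of its bounding rectangle.
Vertical leg: 0.5 × 4.8, A = 2.4 in², x = 0.25 in, Ī = 0.05 in⁴.
Horizontal leg (remainder): 4.3 × 0.5, A = 2.15 in², x = 2.65 in, Ī = 3.312792 in⁴.
Centroid: x̄ = ΣA·x / ΣA = 1.384066 in.
Transfer each piece to the vertical centroidal axis using Ī + A·d² with d = x − 1.384066:
  vertical leg: d = -1.134066 in → contributes +3.136653 in⁴
  horizontal leg (remainder): d = 1.265934 in → contributes +6.758358 in⁴
Total I = 9.895011 in⁴.
Radius of gyration: k = √(I/A) = √(9.895011 / 4.55) = 1.474696 in.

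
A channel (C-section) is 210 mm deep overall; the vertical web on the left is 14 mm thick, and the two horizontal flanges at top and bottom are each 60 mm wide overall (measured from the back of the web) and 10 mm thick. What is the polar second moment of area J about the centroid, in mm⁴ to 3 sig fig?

J ≈ 2.09 × 10⁷ mm⁴

Break the section into simple shapes (no overlaps), measuring from the bottom-left corner of the bounding box.
Web: 14 × 210, A = 2 940 mm², y = 105 mm, Ī = 10 804 500 mm⁴.
Top flange (beyond web): 46 × 10, A = 460 mm², y = 205 mm, Ī = 3833.3 mm⁴.
Bottom flange (beyond web): 46 × 10, A = 460 mm², y = 5 mm, Ī = 3833.3 mm⁴.
By symmetry the centroid is at mid-height, ȳ = 105 mm.
Transfer each piece to the centroidal x-axis using Ī + A·d² with d = y − 105:
  web: d = 0 mm → contributes +10 804 500 mm⁴
  top flange (beyond web): d = 100 mm → contributes +4 603 833 mm⁴
  bottom flange (beyond web): d = -100 mm → contributes +4 603 833 mm⁴
Total I = 20 012 167 mm⁴.
For the y-axis: x̄ = 14.15 mm.
Repeating about the centroidal y-axis gives I_y = 840 900 mm⁴.
Polar second moment: J = I_x + I_y = 20 853 066 mm⁴.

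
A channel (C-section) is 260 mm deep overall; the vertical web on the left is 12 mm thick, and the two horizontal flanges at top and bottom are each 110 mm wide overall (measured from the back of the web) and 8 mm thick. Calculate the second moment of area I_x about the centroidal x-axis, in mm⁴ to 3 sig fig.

Treat the section as a set of non-overlapping primitives; coordinates are from the bounding-box lower-left.
Web: 12 × 260, A = 3 120 mm², y = 130 mm, Ī = 17 576 000 mm⁴.
Top flange (beyond web): 98 × 8, A = 784 mm², y = 256 mm, Ī = 4181.3 mm⁴.
Bottom flange (beyond web): 98 × 8, A = 784 mm², y = 4 mm, Ī = 4181.3 mm⁴.
By symmetry the centroid is at mid-height, ȳ = 130 mm.
Transfer each piece to the centroidal x-axis using Ī + A·d² with d = y − 130:
  web: d = 0 mm → contributes +17 576 000 mm⁴
  top flange (beyond web): d = 126 mm → contributes +12 450 965 mm⁴
  bottom flange (beyond web): d = -126 mm → contributes +12 450 965 mm⁴
Total I = 42 477 931 mm⁴.

I_x ≈ 4.25 × 10⁷ mm⁴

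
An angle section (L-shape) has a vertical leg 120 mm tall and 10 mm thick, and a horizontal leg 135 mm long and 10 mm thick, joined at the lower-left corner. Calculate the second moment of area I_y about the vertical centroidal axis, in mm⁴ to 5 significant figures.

Split into non-overlapping primitives; take the origin at the lower-left of the bounding box.
Vertical leg: 10 × 120, A = 1 200 mm², x = 5 mm, Ī = 10 000 mm⁴.
Horizontal leg (remainder): 125 × 10, A = 1 250 mm², x = 72.5 mm, Ī = 1 627 604 mm⁴.
Centroid: x̄ = ΣA·x / ΣA = 39.43878 mm.
Transfer each piece to the vertical centroidal axis using Ī + A·d² with d = x − 39.43878:
  vertical leg: d = -34.43878 mm → contributes +1 433 235 mm⁴
  horizontal leg (remainder): d = 33.06122 mm → contributes +2 993 910 mm⁴
Total I = 4 427 145 mm⁴.

I_y ≈ 4.4271 × 10⁶ mm⁴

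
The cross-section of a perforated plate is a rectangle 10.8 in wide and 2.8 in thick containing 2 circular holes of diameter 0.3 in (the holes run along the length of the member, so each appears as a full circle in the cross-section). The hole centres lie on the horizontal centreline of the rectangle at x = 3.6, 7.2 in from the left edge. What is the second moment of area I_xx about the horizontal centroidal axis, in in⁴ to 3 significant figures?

Split into non-overlapping primitives; take the origin at the lower-left of the bounding box.
Plate: 10.8 × 2.8, A = 30.24 in², y = 1.4 in, Ī = 19.757 in⁴.
Hole 1 (subtracted): ⌀0.3, A = 0.070686 in², y = 1.4 in, Ī = 0.00039761 in⁴.
Hole 2 (subtracted): ⌀0.3, A = 0.070686 in², y = 1.4 in, Ī = 0.00039761 in⁴.
By symmetry the centroid is at mid-height, ȳ = 1.4 in.
All pieces are centred on the horizontal centroidal axis, so I = ΣĪ (holes subtracted) = 19.756 in⁴.

I_xx ≈ 19.8 in⁴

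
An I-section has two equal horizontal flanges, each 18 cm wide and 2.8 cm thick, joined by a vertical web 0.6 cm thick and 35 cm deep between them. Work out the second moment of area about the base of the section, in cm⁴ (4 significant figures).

I_base ≈ 8.841 × 10⁴ cm⁴

Break the section into simple shapes (no overlaps), measuring from the bottom-left corner of the bounding box.
Bottom flange: 18 × 2.8, A = 50.4 cm², y = 1.4 cm, Ī = 32.928 cm⁴.
Web: 0.6 × 35, A = 21 cm², y = 20.3 cm, Ī = 2143.75 cm⁴.
Top flange: 18 × 2.8, A = 50.4 cm², y = 39.2 cm, Ī = 32.928 cm⁴.
Transfer each piece to the bottom edge using Ī + A·d² with d = y − 0:
  bottom flange: d = 1.4 cm → contributes +131.712 cm⁴
  web: d = 20.3 cm → contributes +10797.6 cm⁴
  top flange: d = 39.2 cm → contributes +77479.6 cm⁴
Total I = 88408.9 cm⁴.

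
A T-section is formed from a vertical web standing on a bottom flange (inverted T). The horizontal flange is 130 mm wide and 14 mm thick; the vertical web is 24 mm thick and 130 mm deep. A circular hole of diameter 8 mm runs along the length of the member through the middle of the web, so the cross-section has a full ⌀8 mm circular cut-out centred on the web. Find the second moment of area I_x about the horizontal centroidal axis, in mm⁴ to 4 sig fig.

Break the section into simple shapes (no overlaps), measuring from the bottom-left corner of the bounding box.
Flange: 130 × 14, A = 1 820 mm², y = 7 mm, Ī = 29726.7 mm⁴.
Web: 24 × 130, A = 3 120 mm², y = 79 mm, Ī = 4 394 000 mm⁴.
Hole (subtracted): ⌀8, A = 50.2655 mm², y = 79 mm, Ī = 201.062 mm⁴.
Centroid: ȳ = ΣA·y / ΣA = 52.201 mm.
Transfer each piece to the horizontal centroidal axis using Ī + A·d² with d = y − 52.201:
  flange: d = -45.201 mm → contributes +3 748 224 mm⁴
  web: d = 26.799 mm → contributes +6 634 742 mm⁴
  hole: d = 26.799 mm → contributes −36301.1 mm⁴
Total I = 10 346 665 mm⁴.

I_x ≈ 1.035 × 10⁷ mm⁴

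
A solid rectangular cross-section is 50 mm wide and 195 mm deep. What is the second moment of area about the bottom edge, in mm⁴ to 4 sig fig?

I_base ≈ 1.236 × 10⁸ mm⁴

The section: 50 × 195, A = 9 750 mm², y = 97.5 mm, Ī = 30 895 313 mm⁴.
Transfer it to the base of the section using Ī + A·d² with d = y − 0:
  the section: d = 97.5 mm → contributes +123 581 250 mm⁴
Total I = 123 581 250 mm⁴.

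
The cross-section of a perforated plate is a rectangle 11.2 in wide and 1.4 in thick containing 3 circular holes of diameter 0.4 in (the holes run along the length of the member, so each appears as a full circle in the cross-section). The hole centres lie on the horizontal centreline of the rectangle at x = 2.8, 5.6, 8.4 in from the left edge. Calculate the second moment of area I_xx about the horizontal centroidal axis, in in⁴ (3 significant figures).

Decompose the section into non-overlapping parts with the origin at the bottom-left of its bounding rectangle.
Plate: 11.2 × 1.4, A = 15.68 in², y = 0.7 in, Ī = 2.5611 in⁴.
Hole 1 (subtracted): ⌀0.4, A = 0.12566 in², y = 0.7 in, Ī = 0.0012566 in⁴.
Hole 2 (subtracted): ⌀0.4, A = 0.12566 in², y = 0.7 in, Ī = 0.0012566 in⁴.
Hole 3 (subtracted): ⌀0.4, A = 0.12566 in², y = 0.7 in, Ī = 0.0012566 in⁴.
By symmetry the centroid is at mid-height, ȳ = 0.7 in.
All pieces are centred on the horizontal centroidal axis, so I = ΣĪ (holes subtracted) = 2.5573 in⁴.

I_xx ≈ 2.56 in⁴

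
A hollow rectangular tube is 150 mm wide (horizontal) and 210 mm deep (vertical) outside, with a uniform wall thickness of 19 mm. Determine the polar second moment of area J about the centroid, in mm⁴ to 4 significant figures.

J ≈ 1.072 × 10⁸ mm⁴

Split into non-overlapping primitives; take the origin at the lower-left of the bounding box.
Outer rectangle: 150 × 210, A = 31 500 mm², y = 105 mm, Ī = 115 762 500 mm⁴.
Inner void (subtracted): 112 × 172, A = 19 264 mm², y = 105 mm, Ī = 47 492 181 mm⁴.
By symmetry the centroid is at mid-height, ȳ = 105 mm.
All pieces are centred on the centroidal x-axis, so I = ΣĪ (holes subtracted) = 68 270 319 mm⁴.
Repeating about the centroidal y-axis gives I_y = 38 925 199 mm⁴.
Polar second moment: J = I_x + I_y = 107 195 517 mm⁴.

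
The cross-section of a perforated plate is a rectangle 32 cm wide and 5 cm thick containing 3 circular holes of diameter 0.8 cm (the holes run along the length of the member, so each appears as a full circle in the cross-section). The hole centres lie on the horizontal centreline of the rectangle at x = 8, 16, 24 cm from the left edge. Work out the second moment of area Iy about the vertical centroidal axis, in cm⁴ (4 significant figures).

Iy ≈ 1.359 × 10⁴ cm⁴

Decompose the section into non-overlapping parts with the origin at the bottom-left of its bounding rectangle.
Plate: 32 × 5, A = 160 cm², x = 16 cm, Ī = 13653.3 cm⁴.
Hole 1 (subtracted): ⌀0.8, A = 0.502655 cm², x = 8 cm, Ī = 0.0201062 cm⁴.
Hole 2 (subtracted): ⌀0.8, A = 0.502655 cm², x = 16 cm, Ī = 0.0201062 cm⁴.
Hole 3 (subtracted): ⌀0.8, A = 0.502655 cm², x = 24 cm, Ī = 0.0201062 cm⁴.
By symmetry the centroid is at mid-width, x̄ = 16 cm.
Transfer each piece to the vertical centroidal axis using Ī + A·d² with d = x − 16:
  plate: d = 0 cm → contributes +13653.3 cm⁴
  hole 1: d = -8 cm → contributes −32.19 cm⁴
  hole 2: d = 0 cm → contributes −0.0201062 cm⁴
  hole 3: d = 8 cm → contributes −32.19 cm⁴
Total I = 13588.9 cm⁴.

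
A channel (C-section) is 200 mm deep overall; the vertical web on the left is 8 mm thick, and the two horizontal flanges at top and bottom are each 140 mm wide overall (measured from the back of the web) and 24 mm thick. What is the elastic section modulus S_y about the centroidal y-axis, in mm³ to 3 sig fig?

S_y ≈ 1.93 × 10⁵ mm³

Split into non-overlapping primitives; take the origin at the lower-left of the bounding box.
Web: 8 × 200, A = 1 600 mm², x = 4 mm, Ī = 8533.3 mm⁴.
Top flange (beyond web): 132 × 24, A = 3 168 mm², x = 74 mm, Ī = 4 599 936 mm⁴.
Bottom flange (beyond web): 132 × 24, A = 3 168 mm², x = 74 mm, Ī = 4 599 936 mm⁴.
Centroid: x̄ = ΣA·x / ΣA = 59.887 mm.
Transfer each piece to the centroidal y-axis using Ī + A·d² with d = x − 59.887:
  web: d = -55.887 mm → contributes +5 005 921 mm⁴
  top flange (beyond web): d = 14.113 mm → contributes +5 230 919 mm⁴
  bottom flange (beyond web): d = 14.113 mm → contributes +5 230 919 mm⁴
Total I = 15 467 760 mm⁴.
Extreme fibre distance c = 80.113 mm; S = I/c = 193 075 mm³.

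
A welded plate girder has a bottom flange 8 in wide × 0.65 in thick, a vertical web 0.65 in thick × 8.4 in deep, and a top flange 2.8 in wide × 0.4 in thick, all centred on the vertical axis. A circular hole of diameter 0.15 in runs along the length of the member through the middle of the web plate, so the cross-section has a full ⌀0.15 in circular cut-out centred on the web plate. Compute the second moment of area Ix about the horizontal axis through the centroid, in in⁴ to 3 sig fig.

Break the section into simple shapes (no overlaps), measuring from the bottom-left corner of the bounding box.
Bottom plate: 8 × 0.65, A = 5.2 in², y = 0.325 in, Ī = 0.18308 in⁴.
Web plate: 0.65 × 8.4, A = 5.46 in², y = 4.85 in, Ī = 32.105 in⁴.
Top plate: 2.8 × 0.4, A = 1.12 in², y = 9.25 in, Ī = 0.014933 in⁴.
Hole (subtracted): ⌀0.15, A = 0.017671 in², y = 4.85 in, Ī = 0.00002485 in⁴.
Centroid: ȳ = ΣA·y / ΣA = 3.2685 in.
Transfer each piece to the horizontal axis through the centroid using Ī + A·d² with d = y − 3.2685:
  bottom plate: d = -2.9435 in → contributes +45.237 in⁴
  web plate: d = 1.5815 in → contributes +45.761 in⁴
  top plate: d = 5.9815 in → contributes +40.087 in⁴
  hole: d = 1.5815 in → contributes −0.044223 in⁴
Total I = 131.04 in⁴.

Ix ≈ 131 in⁴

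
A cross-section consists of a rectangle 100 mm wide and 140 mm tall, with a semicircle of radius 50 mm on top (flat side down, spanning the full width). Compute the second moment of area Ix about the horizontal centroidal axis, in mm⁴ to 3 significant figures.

Treat the section as a set of non-overlapping primitives; coordinates are from the bounding-box lower-left.
Rectangular body: 100 × 140, A = 14 000 mm², y = 70 mm, Ī = 22 866 667 mm⁴.
Semicircular cap: semicircle r = 50, A = 3 927 mm², y = 161.22 mm, Ī = 685 981 mm⁴.
Centroid: ȳ = ΣA·y / ΣA = 89.982 mm.
Transfer each piece to the horizontal centroidal axis using Ī + A·d² with d = y − 89.982:
  rectangular body: d = -19.982 mm → contributes +28 456 765 mm⁴
  semicircular cap: d = 71.238 mm → contributes +20 615 076 mm⁴
Total I = 49 071 841 mm⁴.

Ix ≈ 4.91 × 10⁷ mm⁴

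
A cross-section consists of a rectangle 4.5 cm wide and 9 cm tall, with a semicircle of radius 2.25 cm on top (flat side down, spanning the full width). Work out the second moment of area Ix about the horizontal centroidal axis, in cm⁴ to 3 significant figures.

Decompose the section into non-overlapping parts with the origin at the bottom-left of its bounding rectangle.
Rectangular body: 4.5 × 9, A = 40.5 cm², y = 4.5 cm, Ī = 273.38 cm⁴.
Semicircular cap: semicircle r = 2.25, A = 7.9522 cm², y = 9.9549 cm, Ī = 2.813 cm⁴.
Centroid: ȳ = ΣA·y / ΣA = 5.3953 cm.
Transfer each piece to the horizontal centroidal axis using Ī + A·d² with d = y − 5.3953:
  rectangular body: d = -0.89528 cm → contributes +305.84 cm⁴
  semicircular cap: d = 4.5596 cm → contributes +168.14 cm⁴
Total I = 473.98 cm⁴.

Ix ≈ 474 cm⁴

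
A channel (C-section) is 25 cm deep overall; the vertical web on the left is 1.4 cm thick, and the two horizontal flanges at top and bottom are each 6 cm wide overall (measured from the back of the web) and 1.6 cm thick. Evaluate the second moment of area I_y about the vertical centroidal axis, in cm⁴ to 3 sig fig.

I_y ≈ 125 cm⁴

Split into non-overlapping primitives; take the origin at the lower-left of the bounding box.
Web: 1.4 × 25, A = 35 cm², x = 0.7 cm, Ī = 5.7167 cm⁴.
Top flange (beyond web): 4.6 × 1.6, A = 7.36 cm², x = 3.7 cm, Ī = 12.978 cm⁴.
Bottom flange (beyond web): 4.6 × 1.6, A = 7.36 cm², x = 3.7 cm, Ī = 12.978 cm⁴.
Centroid: x̄ = ΣA·x / ΣA = 1.5882 cm.
Transfer each piece to the vertical centroidal axis using Ī + A·d² with d = x − 1.5882:
  web: d = -0.88817 cm → contributes +33.327 cm⁴
  top flange (beyond web): d = 2.1118 cm → contributes +45.802 cm⁴
  bottom flange (beyond web): d = 2.1118 cm → contributes +45.802 cm⁴
Total I = 124.93 cm⁴.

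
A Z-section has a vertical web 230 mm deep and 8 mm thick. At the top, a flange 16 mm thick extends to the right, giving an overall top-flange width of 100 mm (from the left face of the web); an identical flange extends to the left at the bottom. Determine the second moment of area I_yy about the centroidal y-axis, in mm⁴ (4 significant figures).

Split into non-overlapping primitives; take the origin at the lower-left of the bounding box.
Web: 8 × 230, A = 1 840 mm², x = 96 mm, Ī = 9813.33 mm⁴.
Top flange (beyond web): 92 × 16, A = 1 472 mm², x = 146 mm, Ī = 1 038 251 mm⁴.
Bottom flange (beyond web): 92 × 16, A = 1 472 mm², x = 46 mm, Ī = 1 038 251 mm⁴.
Centroid: x̄ = ΣA·x / ΣA = 96 mm.
Transfer each piece to the centroidal y-axis using Ī + A·d² with d = x − 96:
  web: d = 0 mm → contributes +9813.33 mm⁴
  top flange (beyond web): d = 50 mm → contributes +4 718 251 mm⁴
  bottom flange (beyond web): d = -50 mm → contributes +4 718 251 mm⁴
Total I = 9 446 315 mm⁴.

I_yy ≈ 9.446 × 10⁶ mm⁴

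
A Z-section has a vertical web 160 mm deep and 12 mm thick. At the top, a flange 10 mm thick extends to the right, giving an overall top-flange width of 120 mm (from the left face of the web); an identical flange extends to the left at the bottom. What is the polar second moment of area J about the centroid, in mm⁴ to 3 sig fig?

J ≈ 2.62 × 10⁷ mm⁴

Decompose the section into non-overlapping parts with the origin at the bottom-left of its bounding rectangle.
Web: 12 × 160, A = 1 920 mm², y = 80 mm, Ī = 4 096 000 mm⁴.
Top flange (beyond web): 108 × 10, A = 1 080 mm², y = 155 mm, Ī = 9 000 mm⁴.
Bottom flange (beyond web): 108 × 10, A = 1 080 mm², y = 5 mm, Ī = 9 000 mm⁴.
Centroid: ȳ = ΣA·y / ΣA = 80 mm.
Transfer each piece to the centroidal x-axis using Ī + A·d² with d = y − 80:
  web: d = 0 mm → contributes +4 096 000 mm⁴
  top flange (beyond web): d = 75 mm → contributes +6 084 000 mm⁴
  bottom flange (beyond web): d = -75 mm → contributes +6 084 000 mm⁴
Total I = 16 264 000 mm⁴.
For the y-axis: x̄ = 114 mm.
Repeating about the centroidal y-axis gives I_y = 9 898 560 mm⁴.
Polar second moment: J = I_x + I_y = 26 162 560 mm⁴.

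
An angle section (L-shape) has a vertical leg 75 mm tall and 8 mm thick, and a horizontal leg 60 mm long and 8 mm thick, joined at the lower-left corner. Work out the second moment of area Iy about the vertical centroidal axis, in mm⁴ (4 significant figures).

Break the section into simple shapes (no overlaps), measuring from the bottom-left corner of the bounding box.
Vertical leg: 8 × 75, A = 600 mm², x = 4 mm, Ī = 3 200 mm⁴.
Horizontal leg (remainder): 52 × 8, A = 416 mm², x = 34 mm, Ī = 93738.7 mm⁴.
Centroid: x̄ = ΣA·x / ΣA = 16.2835 mm.
Transfer each piece to the vertical centroidal axis using Ī + A·d² with d = x − 16.2835:
  vertical leg: d = -12.2835 mm → contributes +93730.1 mm⁴
  horizontal leg (remainder): d = 17.7165 mm → contributes +224 311 mm⁴
Total I = 318 041 mm⁴.

Iy ≈ 3.180 × 10⁵ mm⁴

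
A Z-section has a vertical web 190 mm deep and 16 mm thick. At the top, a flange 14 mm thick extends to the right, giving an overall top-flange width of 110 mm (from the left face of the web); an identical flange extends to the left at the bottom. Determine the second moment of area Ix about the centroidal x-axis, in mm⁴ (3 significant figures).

Ix ≈ 2.96 × 10⁷ mm⁴

Treat the section as a set of non-overlapping primitives; coordinates are from the bounding-box lower-left.
Web: 16 × 190, A = 3 040 mm², y = 95 mm, Ī = 9 145 333 mm⁴.
Top flange (beyond web): 94 × 14, A = 1 316 mm², y = 183 mm, Ī = 21 495 mm⁴.
Bottom flange (beyond web): 94 × 14, A = 1 316 mm², y = 7 mm, Ī = 21 495 mm⁴.
Centroid: ȳ = ΣA·y / ΣA = 95 mm.
Transfer each piece to the centroidal x-axis using Ī + A·d² with d = y − 95:
  web: d = 0 mm → contributes +9 145 333 mm⁴
  top flange (beyond web): d = 88 mm → contributes +10 212 599 mm⁴
  bottom flange (beyond web): d = -88 mm → contributes +10 212 599 mm⁴
Total I = 29 570 531 mm⁴.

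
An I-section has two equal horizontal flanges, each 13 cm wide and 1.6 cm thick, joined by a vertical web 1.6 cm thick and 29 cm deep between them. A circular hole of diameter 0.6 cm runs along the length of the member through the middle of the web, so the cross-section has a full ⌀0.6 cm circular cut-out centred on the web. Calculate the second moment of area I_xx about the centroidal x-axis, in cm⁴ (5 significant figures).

I_xx ≈ 1.2999 × 10⁴ cm⁴

Treat the section as a set of non-overlapping primitives; coordinates are from the bounding-box lower-left.
Bottom flange: 13 × 1.6, A = 20.8 cm², y = 0.8 cm, Ī = 4.437333 cm⁴.
Web: 1.6 × 29, A = 46.4 cm², y = 16.1 cm, Ī = 3251.867 cm⁴.
Top flange: 13 × 1.6, A = 20.8 cm², y = 31.4 cm, Ī = 4.437333 cm⁴.
Hole (subtracted): ⌀0.6, A = 0.2827433 cm², y = 16.1 cm, Ī = 0.006361725 cm⁴.
By symmetry the centroid is at mid-height, ȳ = 16.1 cm.
Transfer each piece to the centroidal x-axis using Ī + A·d² with d = y − 16.1:
  bottom flange: d = -15.3 cm → contributes +4873.509 cm⁴
  web: d = 0 cm → contributes +3251.867 cm⁴
  top flange: d = 15.3 cm → contributes +4873.509 cm⁴
  hole: d = 0 cm → contributes −0.006361725 cm⁴
Total I = 12998.88 cm⁴.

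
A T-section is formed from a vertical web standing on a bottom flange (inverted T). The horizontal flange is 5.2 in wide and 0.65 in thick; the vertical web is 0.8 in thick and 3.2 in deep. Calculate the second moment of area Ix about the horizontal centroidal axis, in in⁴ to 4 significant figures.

Decompose the section into non-overlapping parts with the origin at the bottom-left of its bounding rectangle.
Flange: 5.2 × 0.65, A = 3.38 in², y = 0.325 in, Ī = 0.119004 in⁴.
Web: 0.8 × 3.2, A = 2.56 in², y = 2.25 in, Ī = 2.18453 in⁴.
Centroid: ȳ = ΣA·y / ΣA = 1.15463 in.
Transfer each piece to the horizontal centroidal axis using Ī + A·d² with d = y − 1.15463:
  flange: d = -0.82963 in → contributes +2.44541 in⁴
  web: d = 1.09537 in → contributes +5.25611 in⁴
Total I = 7.70152 in⁴.

Ix ≈ 7.702 in⁴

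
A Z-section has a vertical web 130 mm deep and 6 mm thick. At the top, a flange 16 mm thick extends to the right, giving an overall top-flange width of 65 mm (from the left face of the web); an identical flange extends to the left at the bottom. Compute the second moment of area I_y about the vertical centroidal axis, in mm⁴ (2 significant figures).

Break the section into simple shapes (no overlaps), measuring from the bottom-left corner of the bounding box.
Web: 6 × 130, A = 780 mm², x = 62 mm, Ī = 2 340 mm⁴.
Top flange (beyond web): 59 × 16, A = 944 mm², x = 94.5 mm, Ī = 273 839 mm⁴.
Bottom flange (beyond web): 59 × 16, A = 944 mm², x = 29.5 mm, Ī = 273 839 mm⁴.
Centroid: x̄ = ΣA·x / ΣA = 62 mm.
Transfer each piece to the vertical centroidal axis using Ī + A·d² with d = x − 62:
  web: d = 0 mm → contributes +2 340 mm⁴
  top flange (beyond web): d = 32.5 mm → contributes +1 270 939 mm⁴
  bottom flange (beyond web): d = -32.5 mm → contributes +1 270 939 mm⁴
Total I = 2 544 217 mm⁴.

I_y ≈ 2.5 × 10⁶ mm⁴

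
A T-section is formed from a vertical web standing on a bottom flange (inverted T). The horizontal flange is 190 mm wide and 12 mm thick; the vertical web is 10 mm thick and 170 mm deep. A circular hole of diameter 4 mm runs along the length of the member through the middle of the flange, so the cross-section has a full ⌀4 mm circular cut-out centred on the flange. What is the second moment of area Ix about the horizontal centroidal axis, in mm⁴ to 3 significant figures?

Ix ≈ 1.22 × 10⁷ mm⁴

Decompose the section into non-overlapping parts with the origin at the bottom-left of its bounding rectangle.
Flange: 190 × 12, A = 2 280 mm², y = 6 mm, Ī = 27 360 mm⁴.
Web: 10 × 170, A = 1 700 mm², y = 97 mm, Ī = 4 094 167 mm⁴.
Hole (subtracted): ⌀4, A = 12.566 mm², y = 6 mm, Ī = 12.566 mm⁴.
Centroid: ȳ = ΣA·y / ΣA = 44.992 mm.
Transfer each piece to the horizontal centroidal axis using Ī + A·d² with d = y − 44.992:
  flange: d = -38.992 mm → contributes +3 493 899 mm⁴
  web: d = 52.008 mm → contributes +8 692 300 mm⁴
  hole: d = -38.992 mm → contributes −19 119 mm⁴
Total I = 12 167 080 mm⁴.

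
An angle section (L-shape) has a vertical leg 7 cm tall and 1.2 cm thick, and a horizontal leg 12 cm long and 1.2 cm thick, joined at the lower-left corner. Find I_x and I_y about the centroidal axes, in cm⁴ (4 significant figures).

I_x ≈ 78.72 cm⁴, I_y ≈ 310.5 cm⁴

Treat the section as a set of non-overlapping primitives; coordinates are from the bounding-box lower-left.
Vertical leg: 1.2 × 7, A = 8.4 cm², y = 3.5 cm, Ī = 34.3 cm⁴.
Horizontal leg (remainder): 10.8 × 1.2, A = 12.96 cm², y = 0.6 cm, Ī = 1.5552 cm⁴.
Centroid: ȳ = ΣA·y / ΣA = 1.74045 cm.
Transfer each piece to the centroidal x-axis using Ī + A·d² with d = y − 1.74045:
  vertical leg: d = 1.75955 cm → contributes +60.3066 cm⁴
  horizontal leg (remainder): d = -1.14045 cm → contributes +18.4113 cm⁴
Total I = 78.7179 cm⁴.
For the y-axis: x̄ = 4.24045 cm.
Repeating about the centroidal y-axis gives I_y = 310.458 cm⁴.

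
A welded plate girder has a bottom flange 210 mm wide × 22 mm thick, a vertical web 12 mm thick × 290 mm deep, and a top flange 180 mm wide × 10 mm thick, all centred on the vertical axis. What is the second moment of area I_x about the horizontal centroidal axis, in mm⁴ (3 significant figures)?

Break the section into simple shapes (no overlaps), measuring from the bottom-left corner of the bounding box.
Bottom plate: 210 × 22, A = 4 620 mm², y = 11 mm, Ī = 186 340 mm⁴.
Web plate: 12 × 290, A = 3 480 mm², y = 167 mm, Ī = 24 389 000 mm⁴.
Top plate: 180 × 10, A = 1 800 mm², y = 317 mm, Ī = 15 000 mm⁴.
Centroid: ȳ = ΣA·y / ΣA = 121.47 mm.
Transfer each piece to the horizontal centroidal axis using Ī + A·d² with d = y − 121.47:
  bottom plate: d = -110.47 mm → contributes +56 569 852 mm⁴
  web plate: d = 45.527 mm → contributes +31 602 109 mm⁴
  top plate: d = 195.53 mm → contributes +68 830 646 mm⁴
Total I = 157 002 608 mm⁴.

I_x ≈ 1.57 × 10⁸ mm⁴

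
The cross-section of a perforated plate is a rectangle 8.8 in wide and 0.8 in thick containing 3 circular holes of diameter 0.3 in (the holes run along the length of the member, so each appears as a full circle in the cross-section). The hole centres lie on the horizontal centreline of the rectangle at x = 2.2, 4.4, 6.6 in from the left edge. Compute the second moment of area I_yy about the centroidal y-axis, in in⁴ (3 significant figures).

Decompose the section into non-overlapping parts with the origin at the bottom-left of its bounding rectangle.
Plate: 8.8 × 0.8, A = 7.04 in², x = 4.4 in, Ī = 45.431 in⁴.
Hole 1 (subtracted): ⌀0.3, A = 0.070686 in², x = 2.2 in, Ī = 0.00039761 in⁴.
Hole 2 (subtracted): ⌀0.3, A = 0.070686 in², x = 4.4 in, Ī = 0.00039761 in⁴.
Hole 3 (subtracted): ⌀0.3, A = 0.070686 in², x = 6.6 in, Ī = 0.00039761 in⁴.
By symmetry the centroid is at mid-width, x̄ = 4.4 in.
Transfer each piece to the centroidal y-axis using Ī + A·d² with d = x − 4.4:
  plate: d = 0 in → contributes +45.431 in⁴
  hole 1: d = -2.2 in → contributes −0.34252 in⁴
  hole 2: d = 0 in → contributes −0.00039761 in⁴
  hole 3: d = 2.2 in → contributes −0.34252 in⁴
Total I = 44.746 in⁴.

I_yy ≈ 44.7 in⁴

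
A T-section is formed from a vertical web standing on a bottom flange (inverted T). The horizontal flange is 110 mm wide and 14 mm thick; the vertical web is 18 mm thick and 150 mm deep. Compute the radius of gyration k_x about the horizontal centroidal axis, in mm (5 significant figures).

Break the section into simple shapes (no overlaps), measuring from the bottom-left corner of the bounding box.
Flange: 110 × 14, A = 1 540 mm², y = 7 mm, Ī = 25153.33 mm⁴.
Web: 18 × 150, A = 2 700 mm², y = 89 mm, Ī = 5 062 500 mm⁴.
Centroid: ȳ = ΣA·y / ΣA = 59.21698 mm.
Transfer each piece to the horizontal centroidal axis using Ī + A·d² with d = y − 59.21698:
  flange: d = -52.21698 mm → contributes +4 224 138 mm⁴
  web: d = 29.78302 mm → contributes +7 457 476 mm⁴
Total I = 11 681 614 mm⁴.
Radius of gyration: k = √(I/A) = √(11 681 614 / 4 240) = 52.48902 mm.

k_x ≈ 52.489 mm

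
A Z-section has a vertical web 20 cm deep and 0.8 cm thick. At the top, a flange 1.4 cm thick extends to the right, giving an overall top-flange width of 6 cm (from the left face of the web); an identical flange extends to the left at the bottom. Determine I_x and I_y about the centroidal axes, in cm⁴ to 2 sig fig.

I_x ≈ 1800 cm⁴, I_y ≈ 160 cm⁴

Break the section into simple shapes (no overlaps), measuring from the bottom-left corner of the bounding box.
Web: 0.8 × 20, A = 16 cm², y = 10 cm, Ī = 533.3 cm⁴.
Top flange (beyond web): 5.2 × 1.4, A = 7.28 cm², y = 19.3 cm, Ī = 1.189 cm⁴.
Bottom flange (beyond web): 5.2 × 1.4, A = 7.28 cm², y = 0.7 cm, Ī = 1.189 cm⁴.
Centroid: ȳ = ΣA·y / ΣA = 10 cm.
Transfer each piece to the centroidal x-axis using Ī + A·d² with d = y − 10:
  web: d = 0 cm → contributes +533.3 cm⁴
  top flange (beyond web): d = 9.3 cm → contributes +630.8 cm⁴
  bottom flange (beyond web): d = -9.3 cm → contributes +630.8 cm⁴
Total I = 1 795 cm⁴.
For the y-axis: x̄ = 5.6 cm.
Repeating about the centroidal y-axis gives I_y = 164.7 cm⁴.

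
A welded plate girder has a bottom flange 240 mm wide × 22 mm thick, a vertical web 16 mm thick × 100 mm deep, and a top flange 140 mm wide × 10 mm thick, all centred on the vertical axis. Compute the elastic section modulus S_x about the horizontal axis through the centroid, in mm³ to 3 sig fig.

S_x ≈ 2.03 × 10⁵ mm³

Decompose the section into non-overlapping parts with the origin at the bottom-left of its bounding rectangle.
Bottom plate: 240 × 22, A = 5 280 mm², y = 11 mm, Ī = 212 960 mm⁴.
Web plate: 16 × 100, A = 1 600 mm², y = 72 mm, Ī = 1 333 333 mm⁴.
Top plate: 140 × 10, A = 1 400 mm², y = 127 mm, Ī = 11 667 mm⁴.
Centroid: ȳ = ΣA·y / ΣA = 42.401 mm.
Transfer each piece to the horizontal axis through the centroid using Ī + A·d² with d = y − 42.401:
  bottom plate: d = -31.401 mm → contributes +5 419 149 mm⁴
  web plate: d = 29.599 mm → contributes +2 735 098 mm⁴
  top plate: d = 84.599 mm → contributes +10 031 462 mm⁴
Total I = 18 185 709 mm⁴.
Extreme fibre distance c = 89.599 mm; S = I/c = 202 968 mm³.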